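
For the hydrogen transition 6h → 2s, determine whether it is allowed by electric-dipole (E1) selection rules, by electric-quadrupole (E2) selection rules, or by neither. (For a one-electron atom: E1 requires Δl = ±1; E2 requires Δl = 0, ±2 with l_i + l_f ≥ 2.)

neither

Δl = 0 − 5 = -5; l_i + l_f = 5.
E1 (Δl = ±1): not satisfied.
E2 (Δl = 0,±2, l_i+l_f ≥ 2): not satisfied.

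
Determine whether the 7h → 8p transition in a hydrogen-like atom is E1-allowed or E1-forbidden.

l: 5 → 1 (Δl = -4). Δl = ±1 violated.
The transition is electric-dipole forbidden.

forbidden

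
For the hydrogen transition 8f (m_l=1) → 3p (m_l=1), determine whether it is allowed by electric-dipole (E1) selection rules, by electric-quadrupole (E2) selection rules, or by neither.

E2

Δl = 1 − 3 = -2; l_i + l_f = 4.
Δm_l = +0.
E1 (Δl = ±1, |Δm_l| ≤ 1): not satisfied.
E2 (Δl = 0,±2, l_i+l_f ≥ 2, |Δm_l| ≤ 2): satisfied.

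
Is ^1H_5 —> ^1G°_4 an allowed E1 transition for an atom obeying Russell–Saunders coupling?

Initial level: S=0, L=5, J=5, parity even. Final level: S=0, L=4, J=4, parity odd.
Parity must change: even → odd — satisfied.
ΔS = 0: S: 0 → 0 — satisfied.
ΔL = 0, ±1 (not L=0↔0): L: 5 → 4, ΔL = -1 — satisfied.
ΔJ = 0, ±1 (not J=0↔0): J: 5 → 4, ΔJ = -1 — satisfied.
All four E1 rules are satisfied.

allowed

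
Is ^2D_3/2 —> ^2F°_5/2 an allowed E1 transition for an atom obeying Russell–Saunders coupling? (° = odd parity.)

Initial level: S=1/2, L=2, J=3/2, parity even. Final level: S=1/2, L=3, J=5/2, parity odd.
ΔL = 0, ±1 (not L=0↔0): L: 2 → 3, ΔL = +1 — satisfied.
Parity must change: even → odd — satisfied.
ΔS = 0: S: 1/2 → 1/2 — satisfied.
ΔJ = 0, ±1 (not J=0↔0): J: 3/2 → 5/2, ΔJ = +1 — satisfied.
All four E1 rules are satisfied.

allowed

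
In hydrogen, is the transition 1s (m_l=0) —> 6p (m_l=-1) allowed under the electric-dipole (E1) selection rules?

allowed

Δl = 1 − 0 = +1; the E1 rule Δl = ±1 is passes.
Δm_l = -1 − (0) = -1. E1 requires Δm_l = 0, ±1: passes.
All E1 selection rules are satisfied.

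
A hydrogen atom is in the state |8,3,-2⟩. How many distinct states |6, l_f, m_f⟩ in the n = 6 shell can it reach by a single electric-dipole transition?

E1 requires Δl = ±1, so l_f ∈ {2, 4}; with 0 ≤ l_f ≤ n_f−1 = 5, the allowed l_f values are {2, 4}.
For l_f = 2: m_f ∈ {m_i−1, m_i, m_i+1} ∩ [−2, 2] = {-2, -1} → 2 states.
For l_f = 4: m_f ∈ {m_i−1, m_i, m_i+1} ∩ [−4, 4] = {-3, -2, -1} → 3 states.
Total: 5.

5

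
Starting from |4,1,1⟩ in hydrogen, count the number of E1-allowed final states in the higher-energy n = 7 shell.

E1 requires Δl = ±1, so l_f ∈ {0, 2}; with 0 ≤ l_f ≤ n_f−1 = 6, the allowed l_f values are {0, 2}.
For l_f = 0: m_f ∈ {m_i−1, m_i, m_i+1} ∩ [−0, 0] = {0} → 1 state.
For l_f = 2: m_f ∈ {m_i−1, m_i, m_i+1} ∩ [−2, 2] = {0, 1, 2} → 3 states.
Total: 4.

4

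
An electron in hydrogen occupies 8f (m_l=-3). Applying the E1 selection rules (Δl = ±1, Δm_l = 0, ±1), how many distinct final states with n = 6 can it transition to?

4

E1 requires Δl = ±1, so l_f ∈ {2, 4}; with 0 ≤ l_f ≤ n_f−1 = 5, the allowed l_f values are {2, 4}.
For l_f = 2: m_f ∈ {m_i−1, m_i, m_i+1} ∩ [−2, 2] = {-2} → 1 state.
For l_f = 4: m_f ∈ {m_i−1, m_i, m_i+1} ∩ [−4, 4] = {-4, -3, -2} → 3 states.
Total: 4.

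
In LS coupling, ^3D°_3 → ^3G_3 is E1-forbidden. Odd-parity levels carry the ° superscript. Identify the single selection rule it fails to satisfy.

Initial level: S=1, L=2, J=3, parity odd. Final level: S=1, L=4, J=3, parity even.
Parity must change: odd → even — ✓.
ΔS = 0: S: 1 → 1 — ✓.
ΔL = 0, ±1 (not L=0↔0): L: 2 → 4, ΔL = +2 — ✗.
ΔJ = 0, ±1 (not J=0↔0): J: 3 → 3, ΔJ = +0 — ✓.

the ΔL = 0, ±1 rule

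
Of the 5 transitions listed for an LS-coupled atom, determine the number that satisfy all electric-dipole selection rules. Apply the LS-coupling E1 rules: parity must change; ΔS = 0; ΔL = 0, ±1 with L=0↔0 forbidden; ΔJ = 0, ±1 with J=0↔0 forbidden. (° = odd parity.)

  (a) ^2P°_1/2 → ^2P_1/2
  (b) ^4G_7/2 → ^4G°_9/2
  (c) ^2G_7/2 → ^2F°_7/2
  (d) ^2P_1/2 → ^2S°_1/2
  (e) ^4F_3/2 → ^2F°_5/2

4

(a) allowed
(b) allowed
(c) allowed
(d) allowed
(e) forbidden (ΔS fails)
Total allowed: 4 of 5.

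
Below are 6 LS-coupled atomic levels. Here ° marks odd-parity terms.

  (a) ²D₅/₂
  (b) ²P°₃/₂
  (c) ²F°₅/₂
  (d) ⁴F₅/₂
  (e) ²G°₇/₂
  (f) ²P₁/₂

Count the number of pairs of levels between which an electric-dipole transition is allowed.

(a)–(b): allowed.
(a)–(c): allowed.
(a)–(d): forbidden (parity, ΔS).
(a)–(e): forbidden (ΔL).
(a)–(f): forbidden (parity, ΔJ).
(b)–(c): forbidden (parity, ΔL).
(b)–(d): forbidden (ΔS, ΔL).
(b)–(e): forbidden (parity, ΔL, ΔJ).
(b)–(f): allowed.
(c)–(d): forbidden (ΔS).
(c)–(e): forbidden (parity).
(c)–(f): forbidden (ΔL, ΔJ).
(d)–(e): forbidden (ΔS).
(d)–(f): forbidden (parity, ΔS, ΔL, ΔJ).
(e)–(f): forbidden (ΔL, ΔJ).
Allowed pairs: 3 of 15.

3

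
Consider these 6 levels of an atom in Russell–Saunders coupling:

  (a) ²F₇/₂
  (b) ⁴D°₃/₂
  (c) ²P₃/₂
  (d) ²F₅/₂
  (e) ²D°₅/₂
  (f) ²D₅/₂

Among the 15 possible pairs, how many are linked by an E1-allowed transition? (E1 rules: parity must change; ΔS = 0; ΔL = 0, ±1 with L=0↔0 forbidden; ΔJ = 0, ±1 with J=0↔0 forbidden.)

4

(a)–(b): forbidden (ΔS, ΔJ).
(a)–(c): forbidden (parity, ΔL, ΔJ).
(a)–(d): forbidden (parity).
(a)–(e): allowed.
(a)–(f): forbidden (parity).
(b)–(c): forbidden (ΔS).
(b)–(d): forbidden (ΔS).
(b)–(e): forbidden (parity, ΔS).
(b)–(f): forbidden (ΔS).
(c)–(d): forbidden (parity, ΔL).
(c)–(e): allowed.
(c)–(f): forbidden (parity).
(d)–(e): allowed.
(d)–(f): forbidden (parity).
(e)–(f): allowed.
Allowed pairs: 4 of 15.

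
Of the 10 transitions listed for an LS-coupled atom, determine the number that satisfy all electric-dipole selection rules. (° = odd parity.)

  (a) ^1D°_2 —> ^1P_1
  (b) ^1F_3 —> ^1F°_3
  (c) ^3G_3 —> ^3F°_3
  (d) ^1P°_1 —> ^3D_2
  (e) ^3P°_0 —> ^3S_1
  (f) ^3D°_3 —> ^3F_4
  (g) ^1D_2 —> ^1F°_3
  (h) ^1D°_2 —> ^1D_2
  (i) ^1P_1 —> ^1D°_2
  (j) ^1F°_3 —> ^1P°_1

(a) allowed
(b) allowed
(c) allowed
(d) forbidden (ΔS fails)
(e) allowed
(f) allowed
(g) allowed
(h) allowed
(i) allowed
(j) forbidden (parity, ΔL, ΔJ fail)
Total allowed: 8 of 10.

8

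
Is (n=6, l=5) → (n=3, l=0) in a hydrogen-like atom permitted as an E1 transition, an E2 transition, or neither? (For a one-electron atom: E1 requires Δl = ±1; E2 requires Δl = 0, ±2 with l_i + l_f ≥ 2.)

Δl = 0 − 5 = -5; l_i + l_f = 5.
E1 (Δl = ±1): not satisfied.
E2 (Δl = 0,±2, l_i+l_f ≥ 2): not satisfied.

neither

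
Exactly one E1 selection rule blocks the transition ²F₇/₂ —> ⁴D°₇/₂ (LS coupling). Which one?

the ΔS = 0 rule

Parity must change: even → odd — ✓.
ΔS = 0: S: 1/2 → 3/2 — ✗.
ΔL = 0, ±1 (not L=0↔0): L: 3 → 2, ΔL = -1 — ✓.
ΔJ = 0, ±1 (not J=0↔0): J: 7/2 → 7/2, ΔJ = +0 — ✓.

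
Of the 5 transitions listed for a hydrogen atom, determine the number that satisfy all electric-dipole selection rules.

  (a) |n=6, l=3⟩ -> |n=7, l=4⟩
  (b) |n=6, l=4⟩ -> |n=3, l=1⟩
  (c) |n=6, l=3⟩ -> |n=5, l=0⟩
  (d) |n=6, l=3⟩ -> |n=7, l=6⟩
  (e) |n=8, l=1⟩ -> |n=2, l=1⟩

(a) allowed
(b) forbidden — Δl = -3 (E1 requires Δl = ±1)
(c) forbidden — Δl = -3 (E1 requires Δl = ±1)
(d) forbidden — Δl = +3 (E1 requires Δl = ±1)
(e) forbidden — Δl = +0 (E1 requires Δl = ±1)
Total allowed: 1 of 5.

1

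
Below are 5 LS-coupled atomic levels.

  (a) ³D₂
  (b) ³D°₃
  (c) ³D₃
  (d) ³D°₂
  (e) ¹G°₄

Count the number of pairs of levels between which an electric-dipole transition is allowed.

(a)–(b): allowed.
(a)–(c): forbidden (parity).
(a)–(d): allowed.
(a)–(e): forbidden (ΔS, ΔL, ΔJ).
(b)–(c): allowed.
(b)–(d): forbidden (parity).
(b)–(e): forbidden (parity, ΔS, ΔL).
(c)–(d): allowed.
(c)–(e): forbidden (ΔS, ΔL).
(d)–(e): forbidden (parity, ΔS, ΔL, ΔJ).
Allowed pairs: 4 of 10.

4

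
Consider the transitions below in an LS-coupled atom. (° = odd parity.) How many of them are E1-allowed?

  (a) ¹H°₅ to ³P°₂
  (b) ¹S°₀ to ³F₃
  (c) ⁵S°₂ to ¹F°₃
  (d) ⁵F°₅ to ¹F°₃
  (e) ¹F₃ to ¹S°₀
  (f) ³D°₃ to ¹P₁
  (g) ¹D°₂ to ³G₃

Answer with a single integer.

0

(a) forbidden (parity, ΔS, ΔL, ΔJ fail)
(b) forbidden (ΔS, ΔL, ΔJ fail)
(c) forbidden (parity, ΔS, ΔL fail)
(d) forbidden (parity, ΔS, ΔJ fail)
(e) forbidden (ΔL, ΔJ fail)
(f) forbidden (ΔS, ΔJ fail)
(g) forbidden (ΔS, ΔL fail)
Total allowed: 0 of 7.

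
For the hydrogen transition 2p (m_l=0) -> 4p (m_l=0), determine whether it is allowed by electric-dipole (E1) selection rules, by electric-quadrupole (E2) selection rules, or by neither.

E2

Δl = 1 − 1 = +0; l_i + l_f = 2.
Δm_l = +0.
E1 (Δl = ±1, |Δm_l| ≤ 1): not satisfied.
E2 (Δl = 0,±2, l_i+l_f ≥ 2, |Δm_l| ≤ 2): satisfied.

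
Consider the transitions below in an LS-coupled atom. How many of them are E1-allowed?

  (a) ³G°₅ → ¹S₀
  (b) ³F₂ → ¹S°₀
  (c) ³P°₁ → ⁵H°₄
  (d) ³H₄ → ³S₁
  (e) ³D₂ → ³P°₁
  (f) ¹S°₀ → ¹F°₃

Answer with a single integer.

1

(a) forbidden (ΔS, ΔL, ΔJ fail)
(b) forbidden (ΔS, ΔL, ΔJ fail)
(c) forbidden (parity, ΔS, ΔL, ΔJ fail)
(d) forbidden (parity, ΔL, ΔJ fail)
(e) allowed
(f) forbidden (parity, ΔL, ΔJ fail)
Total allowed: 1 of 6.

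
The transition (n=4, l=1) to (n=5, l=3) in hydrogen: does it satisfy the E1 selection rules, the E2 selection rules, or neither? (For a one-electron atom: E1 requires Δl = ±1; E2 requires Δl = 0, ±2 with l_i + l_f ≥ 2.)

E2

Δl = 3 − 1 = +2; l_i + l_f = 4.
E1 (Δl = ±1): not satisfied.
E2 (Δl = 0,±2, l_i+l_f ≥ 2): satisfied.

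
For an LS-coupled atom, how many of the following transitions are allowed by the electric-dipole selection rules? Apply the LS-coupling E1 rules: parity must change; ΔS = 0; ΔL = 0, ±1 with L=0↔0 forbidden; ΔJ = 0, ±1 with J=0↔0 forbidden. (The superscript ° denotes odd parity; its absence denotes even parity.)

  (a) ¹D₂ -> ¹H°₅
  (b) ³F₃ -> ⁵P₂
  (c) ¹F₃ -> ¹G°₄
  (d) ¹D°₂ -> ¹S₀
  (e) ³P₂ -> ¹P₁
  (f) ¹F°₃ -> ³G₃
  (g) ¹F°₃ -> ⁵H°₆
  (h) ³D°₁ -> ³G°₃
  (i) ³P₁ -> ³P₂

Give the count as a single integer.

(a) forbidden (ΔL, ΔJ fail)
(b) forbidden (parity, ΔS, ΔL fail)
(c) allowed
(d) forbidden (ΔL, ΔJ fail)
(e) forbidden (parity, ΔS fail)
(f) forbidden (ΔS fails)
(g) forbidden (parity, ΔS, ΔL, ΔJ fail)
(h) forbidden (parity, ΔL, ΔJ fail)
(i) forbidden (parity fails)
Total allowed: 1 of 9.

1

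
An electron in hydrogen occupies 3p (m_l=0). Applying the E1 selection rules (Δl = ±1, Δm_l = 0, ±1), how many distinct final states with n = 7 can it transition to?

E1 requires Δl = ±1, so l_f ∈ {0, 2}; with 0 ≤ l_f ≤ n_f−1 = 6, the allowed l_f values are {0, 2}.
For l_f = 0: m_f ∈ {m_i−1, m_i, m_i+1} ∩ [−0, 0] = {0} → 1 state.
For l_f = 2: m_f ∈ {m_i−1, m_i, m_i+1} ∩ [−2, 2] = {-1, 0, 1} → 3 states.
Total: 4.

4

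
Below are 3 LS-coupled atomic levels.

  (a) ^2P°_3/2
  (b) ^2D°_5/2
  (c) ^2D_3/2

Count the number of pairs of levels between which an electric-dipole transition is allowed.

(a)–(b): forbidden (parity).
(a)–(c): allowed.
(b)–(c): allowed.
Allowed pairs: 2 of 3.

2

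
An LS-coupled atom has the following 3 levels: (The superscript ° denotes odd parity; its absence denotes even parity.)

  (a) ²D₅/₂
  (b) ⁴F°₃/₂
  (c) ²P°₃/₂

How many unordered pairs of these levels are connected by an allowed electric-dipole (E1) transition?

1

(a)–(b): forbidden (ΔS).
(a)–(c): allowed.
(b)–(c): forbidden (parity, ΔS, ΔL).
Allowed pairs: 1 of 3.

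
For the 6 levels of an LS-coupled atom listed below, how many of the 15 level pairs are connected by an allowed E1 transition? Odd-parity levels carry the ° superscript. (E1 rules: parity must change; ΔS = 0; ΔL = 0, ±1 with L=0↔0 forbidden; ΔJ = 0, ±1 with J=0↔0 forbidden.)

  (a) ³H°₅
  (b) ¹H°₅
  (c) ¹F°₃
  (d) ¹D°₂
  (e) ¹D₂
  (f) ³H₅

3

(a)–(b): forbidden (parity, ΔS).
(a)–(c): forbidden (parity, ΔS, ΔL, ΔJ).
(a)–(d): forbidden (parity, ΔS, ΔL, ΔJ).
(a)–(e): forbidden (ΔS, ΔL, ΔJ).
(a)–(f): allowed.
(b)–(c): forbidden (parity, ΔL, ΔJ).
(b)–(d): forbidden (parity, ΔL, ΔJ).
(b)–(e): forbidden (ΔL, ΔJ).
(b)–(f): forbidden (ΔS).
(c)–(d): forbidden (parity).
(c)–(e): allowed.
(c)–(f): forbidden (ΔS, ΔL, ΔJ).
(d)–(e): allowed.
(d)–(f): forbidden (ΔS, ΔL, ΔJ).
(e)–(f): forbidden (parity, ΔS, ΔL, ΔJ).
Allowed pairs: 3 of 15.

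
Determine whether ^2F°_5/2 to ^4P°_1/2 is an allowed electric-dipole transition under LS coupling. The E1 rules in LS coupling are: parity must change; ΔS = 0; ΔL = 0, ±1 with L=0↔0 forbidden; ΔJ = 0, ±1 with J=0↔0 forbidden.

forbidden

Reading off the term symbols: S 1/2→3/2, L 3→1, J 5/2→1/2, parity odd→odd.
Parity must change: odd → odd — fails.
ΔS = 0: S: 1/2 → 3/2 — fails.
ΔL = 0, ±1 (not L=0↔0): L: 3 → 1, ΔL = -2 — fails.
ΔJ = 0, ±1 (not J=0↔0): J: 5/2 → 1/2, ΔJ = -2 — fails.
Rule(s) violated: parity, ΔS, ΔL, ΔJ.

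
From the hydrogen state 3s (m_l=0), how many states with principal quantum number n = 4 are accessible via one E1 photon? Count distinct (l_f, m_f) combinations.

3

E1 requires Δl = ±1, so l_f ∈ {-1, 1}; with 0 ≤ l_f ≤ n_f−1 = 3, the allowed l_f values are {1}.
For l_f = 1: m_f ∈ {m_i−1, m_i, m_i+1} ∩ [−1, 1] = {-1, 0, 1} → 3 states.
Total: 3.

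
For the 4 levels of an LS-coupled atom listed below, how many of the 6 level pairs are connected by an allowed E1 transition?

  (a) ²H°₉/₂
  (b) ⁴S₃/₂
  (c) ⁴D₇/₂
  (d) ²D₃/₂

0

(a)–(b): forbidden (ΔS, ΔL, ΔJ).
(a)–(c): forbidden (ΔS, ΔL).
(a)–(d): forbidden (ΔL, ΔJ).
(b)–(c): forbidden (parity, ΔL, ΔJ).
(b)–(d): forbidden (parity, ΔS, ΔL).
(c)–(d): forbidden (parity, ΔS, ΔJ).
Allowed pairs: 0 of 6.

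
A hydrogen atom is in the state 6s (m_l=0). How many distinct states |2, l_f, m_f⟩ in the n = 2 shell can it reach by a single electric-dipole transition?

3

E1 requires Δl = ±1, so l_f ∈ {-1, 1}; with 0 ≤ l_f ≤ n_f−1 = 1, the allowed l_f values are {1}.
For l_f = 1: m_f ∈ {m_i−1, m_i, m_i+1} ∩ [−1, 1] = {-1, 0, 1} → 3 states.
Total: 3.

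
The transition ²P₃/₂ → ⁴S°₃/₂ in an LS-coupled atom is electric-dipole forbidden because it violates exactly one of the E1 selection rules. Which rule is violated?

the ΔS = 0 rule

Parity must change: even → odd — passes.
ΔJ = 0, ±1 (not J=0↔0): J: 3/2 → 3/2, ΔJ = +0 — passes.
ΔS = 0: S: 1/2 → 3/2 — fails.
ΔL = 0, ±1 (not L=0↔0): L: 1 → 0, ΔL = -1 — passes.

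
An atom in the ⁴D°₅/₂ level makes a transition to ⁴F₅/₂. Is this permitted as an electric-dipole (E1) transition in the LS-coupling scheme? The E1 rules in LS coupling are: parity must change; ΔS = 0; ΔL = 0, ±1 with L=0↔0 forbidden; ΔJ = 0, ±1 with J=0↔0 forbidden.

allowed

Initial level: S=3/2, L=2, J=5/2, parity odd. Final level: S=3/2, L=3, J=5/2, parity even.
ΔJ = 0, ±1 (not J=0↔0): J: 5/2 → 5/2, ΔJ = +0 — ok.
ΔL = 0, ±1 (not L=0↔0): L: 2 → 3, ΔL = +1 — ok.
ΔS = 0: S: 3/2 → 3/2 — ok.
Parity must change: odd → even — ok.
All four E1 rules are satisfied.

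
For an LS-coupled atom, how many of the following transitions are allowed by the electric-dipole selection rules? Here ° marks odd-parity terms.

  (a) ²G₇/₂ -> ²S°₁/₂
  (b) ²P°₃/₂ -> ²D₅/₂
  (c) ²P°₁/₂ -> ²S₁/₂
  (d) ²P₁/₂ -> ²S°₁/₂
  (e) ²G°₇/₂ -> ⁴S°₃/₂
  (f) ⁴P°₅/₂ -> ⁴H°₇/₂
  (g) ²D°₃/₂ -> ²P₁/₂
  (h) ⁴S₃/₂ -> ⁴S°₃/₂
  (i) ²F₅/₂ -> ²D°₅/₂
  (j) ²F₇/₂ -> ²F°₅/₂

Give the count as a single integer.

(a) forbidden (ΔL, ΔJ fail)
(b) allowed
(c) allowed
(d) allowed
(e) forbidden (parity, ΔS, ΔL, ΔJ fail)
(f) forbidden (parity, ΔL fail)
(g) allowed
(h) forbidden (ΔL fails)
(i) allowed
(j) allowed
Total allowed: 6 of 10.

6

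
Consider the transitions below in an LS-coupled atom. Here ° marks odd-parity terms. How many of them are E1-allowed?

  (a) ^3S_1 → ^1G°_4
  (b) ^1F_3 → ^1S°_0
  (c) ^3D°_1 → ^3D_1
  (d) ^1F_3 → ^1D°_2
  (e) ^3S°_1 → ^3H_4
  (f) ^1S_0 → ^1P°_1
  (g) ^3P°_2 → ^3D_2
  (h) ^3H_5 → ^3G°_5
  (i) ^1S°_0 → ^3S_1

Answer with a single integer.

5

(a) forbidden (ΔS, ΔL, ΔJ fail)
(b) forbidden (ΔL, ΔJ fail)
(c) allowed
(d) allowed
(e) forbidden (ΔL, ΔJ fail)
(f) allowed
(g) allowed
(h) allowed
(i) forbidden (ΔS, ΔL fail)
Total allowed: 5 of 9.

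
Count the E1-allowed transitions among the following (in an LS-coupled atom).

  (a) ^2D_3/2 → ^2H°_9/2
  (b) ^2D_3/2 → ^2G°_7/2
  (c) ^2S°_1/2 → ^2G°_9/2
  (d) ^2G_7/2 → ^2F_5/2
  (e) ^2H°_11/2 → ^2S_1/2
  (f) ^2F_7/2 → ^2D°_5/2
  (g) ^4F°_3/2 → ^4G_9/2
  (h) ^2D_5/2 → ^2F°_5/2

(a) forbidden (ΔL, ΔJ fail)
(b) forbidden (ΔL, ΔJ fail)
(c) forbidden (parity, ΔL, ΔJ fail)
(d) forbidden (parity fails)
(e) forbidden (ΔL, ΔJ fail)
(f) allowed
(g) forbidden (ΔJ fails)
(h) allowed
Total allowed: 2 of 8.

2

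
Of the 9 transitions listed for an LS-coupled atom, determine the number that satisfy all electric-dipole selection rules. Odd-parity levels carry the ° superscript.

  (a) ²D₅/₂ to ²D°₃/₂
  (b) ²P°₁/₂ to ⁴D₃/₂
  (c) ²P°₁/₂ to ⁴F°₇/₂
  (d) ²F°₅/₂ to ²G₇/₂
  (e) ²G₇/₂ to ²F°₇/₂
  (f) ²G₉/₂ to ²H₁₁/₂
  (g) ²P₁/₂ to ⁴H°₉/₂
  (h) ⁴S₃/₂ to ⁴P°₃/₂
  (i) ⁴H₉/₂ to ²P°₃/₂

4

(a) allowed
(b) forbidden (ΔS fails)
(c) forbidden (parity, ΔS, ΔL, ΔJ fail)
(d) allowed
(e) allowed
(f) forbidden (parity fails)
(g) forbidden (ΔS, ΔL, ΔJ fail)
(h) allowed
(i) forbidden (ΔS, ΔL, ΔJ fail)
Total allowed: 4 of 9.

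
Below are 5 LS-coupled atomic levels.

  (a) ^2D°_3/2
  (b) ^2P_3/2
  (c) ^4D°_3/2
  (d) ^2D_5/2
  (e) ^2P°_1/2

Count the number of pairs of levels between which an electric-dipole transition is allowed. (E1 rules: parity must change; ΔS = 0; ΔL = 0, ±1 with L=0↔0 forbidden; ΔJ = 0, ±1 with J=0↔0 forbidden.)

3

(a)–(b): allowed.
(a)–(c): forbidden (parity, ΔS).
(a)–(d): allowed.
(a)–(e): forbidden (parity).
(b)–(c): forbidden (ΔS).
(b)–(d): forbidden (parity).
(b)–(e): allowed.
(c)–(d): forbidden (ΔS).
(c)–(e): forbidden (parity, ΔS).
(d)–(e): forbidden (ΔJ).
Allowed pairs: 3 of 10.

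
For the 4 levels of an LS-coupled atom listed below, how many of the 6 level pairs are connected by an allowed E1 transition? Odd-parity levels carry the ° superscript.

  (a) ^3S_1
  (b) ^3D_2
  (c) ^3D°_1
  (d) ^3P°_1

(a)–(b): forbidden (parity, ΔL).
(a)–(c): forbidden (ΔL).
(a)–(d): allowed.
(b)–(c): allowed.
(b)–(d): allowed.
(c)–(d): forbidden (parity).
Allowed pairs: 3 of 6.

3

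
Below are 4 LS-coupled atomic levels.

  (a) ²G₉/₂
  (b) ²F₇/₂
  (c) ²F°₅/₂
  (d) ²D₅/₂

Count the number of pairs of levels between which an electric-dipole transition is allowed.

(a)–(b): forbidden (parity).
(a)–(c): forbidden (ΔJ).
(a)–(d): forbidden (parity, ΔL, ΔJ).
(b)–(c): allowed.
(b)–(d): forbidden (parity).
(c)–(d): allowed.
Allowed pairs: 2 of 6.

2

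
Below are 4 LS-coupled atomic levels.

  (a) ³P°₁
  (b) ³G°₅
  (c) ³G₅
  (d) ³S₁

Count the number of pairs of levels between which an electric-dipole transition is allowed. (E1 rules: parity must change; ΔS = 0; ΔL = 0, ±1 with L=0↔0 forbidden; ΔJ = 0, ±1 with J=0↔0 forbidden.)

2

(a)–(b): forbidden (parity, ΔL, ΔJ).
(a)–(c): forbidden (ΔL, ΔJ).
(a)–(d): allowed.
(b)–(c): allowed.
(b)–(d): forbidden (ΔL, ΔJ).
(c)–(d): forbidden (parity, ΔL, ΔJ).
Allowed pairs: 2 of 6.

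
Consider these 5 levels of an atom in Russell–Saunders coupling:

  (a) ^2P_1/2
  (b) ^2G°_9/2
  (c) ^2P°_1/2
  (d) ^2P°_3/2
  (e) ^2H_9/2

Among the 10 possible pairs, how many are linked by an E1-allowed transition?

(a)–(b): forbidden (ΔL, ΔJ).
(a)–(c): allowed.
(a)–(d): allowed.
(a)–(e): forbidden (parity, ΔL, ΔJ).
(b)–(c): forbidden (parity, ΔL, ΔJ).
(b)–(d): forbidden (parity, ΔL, ΔJ).
(b)–(e): allowed.
(c)–(d): forbidden (parity).
(c)–(e): forbidden (ΔL, ΔJ).
(d)–(e): forbidden (ΔL, ΔJ).
Allowed pairs: 3 of 10.

3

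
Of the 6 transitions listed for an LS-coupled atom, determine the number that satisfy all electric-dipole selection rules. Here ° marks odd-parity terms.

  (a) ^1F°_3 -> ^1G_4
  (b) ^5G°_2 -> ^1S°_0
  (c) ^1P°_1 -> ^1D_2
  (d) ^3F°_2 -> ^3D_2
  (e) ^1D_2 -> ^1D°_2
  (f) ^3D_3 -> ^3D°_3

5

(a) allowed
(b) forbidden (parity, ΔS, ΔL, ΔJ fail)
(c) allowed
(d) allowed
(e) allowed
(f) allowed
Total allowed: 5 of 6.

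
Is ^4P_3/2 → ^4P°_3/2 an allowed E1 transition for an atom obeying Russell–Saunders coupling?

Reading off the term symbols: S 3/2→3/2, L 1→1, J 3/2→3/2, parity even→odd.
Parity must change: even → odd — ✓.
ΔS = 0: S: 3/2 → 3/2 — ✓.
ΔL = 0, ±1 (not L=0↔0): L: 1 → 1, ΔL = +0 — ✓.
ΔJ = 0, ±1 (not J=0↔0): J: 3/2 → 3/2, ΔJ = +0 — ✓.
All four E1 rules are satisfied.

allowed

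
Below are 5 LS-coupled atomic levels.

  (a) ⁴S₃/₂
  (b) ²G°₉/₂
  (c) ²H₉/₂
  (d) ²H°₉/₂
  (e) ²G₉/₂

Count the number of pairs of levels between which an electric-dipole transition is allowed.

4

(a)–(b): forbidden (ΔS, ΔL, ΔJ).
(a)–(c): forbidden (parity, ΔS, ΔL, ΔJ).
(a)–(d): forbidden (ΔS, ΔL, ΔJ).
(a)–(e): forbidden (parity, ΔS, ΔL, ΔJ).
(b)–(c): allowed.
(b)–(d): forbidden (parity).
(b)–(e): allowed.
(c)–(d): allowed.
(c)–(e): forbidden (parity).
(d)–(e): allowed.
Allowed pairs: 4 of 10.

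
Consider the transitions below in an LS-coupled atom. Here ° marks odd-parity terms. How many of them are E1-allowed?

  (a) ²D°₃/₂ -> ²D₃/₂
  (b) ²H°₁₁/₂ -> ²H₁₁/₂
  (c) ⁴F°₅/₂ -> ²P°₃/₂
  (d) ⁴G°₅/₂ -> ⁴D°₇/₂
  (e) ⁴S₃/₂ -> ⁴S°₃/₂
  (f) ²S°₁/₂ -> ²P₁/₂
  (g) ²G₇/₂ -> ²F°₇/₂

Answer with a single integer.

(a) allowed
(b) allowed
(c) forbidden (parity, ΔS, ΔL fail)
(d) forbidden (parity, ΔL fail)
(e) forbidden (ΔL fails)
(f) allowed
(g) allowed
Total allowed: 4 of 7.

4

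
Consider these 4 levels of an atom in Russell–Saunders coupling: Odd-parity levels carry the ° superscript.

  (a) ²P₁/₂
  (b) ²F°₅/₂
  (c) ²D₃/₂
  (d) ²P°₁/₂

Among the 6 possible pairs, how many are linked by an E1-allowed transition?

3

(a)–(b): forbidden (ΔL, ΔJ).
(a)–(c): forbidden (parity).
(a)–(d): allowed.
(b)–(c): allowed.
(b)–(d): forbidden (parity, ΔL, ΔJ).
(c)–(d): allowed.
Allowed pairs: 3 of 6.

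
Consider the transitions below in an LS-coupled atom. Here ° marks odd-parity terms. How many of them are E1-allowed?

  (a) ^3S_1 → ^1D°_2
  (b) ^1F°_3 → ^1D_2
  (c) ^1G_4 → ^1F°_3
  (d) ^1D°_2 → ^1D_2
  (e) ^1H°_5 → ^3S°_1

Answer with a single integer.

3

(a) forbidden (ΔS, ΔL fail)
(b) allowed
(c) allowed
(d) allowed
(e) forbidden (parity, ΔS, ΔL, ΔJ fail)
Total allowed: 3 of 5.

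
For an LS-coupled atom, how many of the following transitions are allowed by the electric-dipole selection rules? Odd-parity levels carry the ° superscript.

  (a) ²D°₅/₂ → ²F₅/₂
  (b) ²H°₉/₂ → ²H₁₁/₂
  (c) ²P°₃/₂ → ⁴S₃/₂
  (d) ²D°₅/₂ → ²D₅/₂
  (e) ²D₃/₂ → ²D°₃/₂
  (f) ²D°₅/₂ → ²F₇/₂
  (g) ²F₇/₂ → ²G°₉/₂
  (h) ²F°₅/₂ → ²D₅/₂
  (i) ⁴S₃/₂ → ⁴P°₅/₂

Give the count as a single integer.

(a) allowed
(b) allowed
(c) forbidden (ΔS fails)
(d) allowed
(e) allowed
(f) allowed
(g) allowed
(h) allowed
(i) allowed
Total allowed: 8 of 9.

8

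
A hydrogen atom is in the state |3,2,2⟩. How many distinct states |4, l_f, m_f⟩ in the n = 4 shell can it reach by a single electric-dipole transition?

4

E1 requires Δl = ±1, so l_f ∈ {1, 3}; with 0 ≤ l_f ≤ n_f−1 = 3, the allowed l_f values are {1, 3}.
For l_f = 1: m_f ∈ {m_i−1, m_i, m_i+1} ∩ [−1, 1] = {1} → 1 state.
For l_f = 3: m_f ∈ {m_i−1, m_i, m_i+1} ∩ [−3, 3] = {1, 2, 3} → 3 states.
Total: 4.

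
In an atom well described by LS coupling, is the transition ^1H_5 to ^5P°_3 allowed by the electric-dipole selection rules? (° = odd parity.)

forbidden

Reading off the term symbols: S 0→2, L 5→1, J 5→3, parity even→odd.
Parity must change: even → odd — ✓.
ΔS = 0: S: 0 → 2 — ✗.
ΔL = 0, ±1 (not L=0↔0): L: 5 → 1, ΔL = -4 — ✗.
ΔJ = 0, ±1 (not J=0↔0): J: 5 → 3, ΔJ = -2 — ✗.
Rule(s) violated: ΔS, ΔL, ΔJ.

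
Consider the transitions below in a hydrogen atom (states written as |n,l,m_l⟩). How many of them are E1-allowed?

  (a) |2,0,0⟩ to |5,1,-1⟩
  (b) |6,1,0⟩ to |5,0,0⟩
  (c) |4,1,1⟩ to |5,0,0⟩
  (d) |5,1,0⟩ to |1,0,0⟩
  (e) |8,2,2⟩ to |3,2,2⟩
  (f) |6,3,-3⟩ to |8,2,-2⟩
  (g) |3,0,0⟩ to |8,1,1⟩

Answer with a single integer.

6

(a) allowed
(b) allowed
(c) allowed
(d) allowed
(e) forbidden — Δl = +0 (E1 requires Δl = ±1)
(f) allowed
(g) allowed
Total allowed: 6 of 7.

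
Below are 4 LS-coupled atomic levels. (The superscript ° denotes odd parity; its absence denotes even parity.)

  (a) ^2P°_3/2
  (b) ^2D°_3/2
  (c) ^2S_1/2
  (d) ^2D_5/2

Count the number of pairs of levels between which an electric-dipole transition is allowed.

(a)–(b): forbidden (parity).
(a)–(c): allowed.
(a)–(d): allowed.
(b)–(c): forbidden (ΔL).
(b)–(d): allowed.
(c)–(d): forbidden (parity, ΔL, ΔJ).
Allowed pairs: 3 of 6.

3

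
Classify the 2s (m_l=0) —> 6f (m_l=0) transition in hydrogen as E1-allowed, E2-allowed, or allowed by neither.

neither

Δl = 3 − 0 = +3; l_i + l_f = 3.
Δm_l = +0.
E1 (Δl = ±1, |Δm_l| ≤ 1): not satisfied.
E2 (Δl = 0,±2, l_i+l_f ≥ 2, |Δm_l| ≤ 2): not satisfied.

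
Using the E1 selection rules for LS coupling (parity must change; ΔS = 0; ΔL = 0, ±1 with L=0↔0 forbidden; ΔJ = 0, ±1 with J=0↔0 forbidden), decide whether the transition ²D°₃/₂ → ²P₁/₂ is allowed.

Parity must change: odd → even — passes.
ΔS = 0: S: 1/2 → 1/2 — passes.
ΔL = 0, ±1 (not L=0↔0): L: 2 → 1, ΔL = -1 — passes.
ΔJ = 0, ±1 (not J=0↔0): J: 3/2 → 1/2, ΔJ = -1 — passes.
All four E1 rules are satisfied.

allowed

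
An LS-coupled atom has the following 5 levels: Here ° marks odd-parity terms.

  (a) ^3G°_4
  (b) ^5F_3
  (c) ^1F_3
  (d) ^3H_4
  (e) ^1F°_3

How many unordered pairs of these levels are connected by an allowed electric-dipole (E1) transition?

2

(a)–(b): forbidden (ΔS).
(a)–(c): forbidden (ΔS).
(a)–(d): allowed.
(a)–(e): forbidden (parity, ΔS).
(b)–(c): forbidden (parity, ΔS).
(b)–(d): forbidden (parity, ΔS, ΔL).
(b)–(e): forbidden (ΔS).
(c)–(d): forbidden (parity, ΔS, ΔL).
(c)–(e): allowed.
(d)–(e): forbidden (ΔS, ΔL).
Allowed pairs: 2 of 10.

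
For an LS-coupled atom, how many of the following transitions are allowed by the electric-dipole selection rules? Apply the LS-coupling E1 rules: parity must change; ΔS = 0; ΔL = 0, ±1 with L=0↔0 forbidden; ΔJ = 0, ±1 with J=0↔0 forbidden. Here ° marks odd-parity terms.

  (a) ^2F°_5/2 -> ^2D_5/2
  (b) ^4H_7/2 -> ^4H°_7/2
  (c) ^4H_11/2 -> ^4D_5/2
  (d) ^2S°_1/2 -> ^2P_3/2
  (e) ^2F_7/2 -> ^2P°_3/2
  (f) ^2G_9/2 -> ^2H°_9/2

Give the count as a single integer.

4

(a) allowed
(b) allowed
(c) forbidden (parity, ΔL, ΔJ fail)
(d) allowed
(e) forbidden (ΔL, ΔJ fail)
(f) allowed
Total allowed: 4 of 6.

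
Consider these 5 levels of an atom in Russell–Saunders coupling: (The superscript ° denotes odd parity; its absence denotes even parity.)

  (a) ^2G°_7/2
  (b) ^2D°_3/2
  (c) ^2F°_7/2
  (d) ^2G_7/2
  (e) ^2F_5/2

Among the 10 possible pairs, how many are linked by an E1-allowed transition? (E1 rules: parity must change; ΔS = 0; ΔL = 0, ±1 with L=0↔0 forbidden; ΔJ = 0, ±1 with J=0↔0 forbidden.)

5

(a)–(b): forbidden (parity, ΔL, ΔJ).
(a)–(c): forbidden (parity).
(a)–(d): allowed.
(a)–(e): allowed.
(b)–(c): forbidden (parity, ΔJ).
(b)–(d): forbidden (ΔL, ΔJ).
(b)–(e): allowed.
(c)–(d): allowed.
(c)–(e): allowed.
(d)–(e): forbidden (parity).
Allowed pairs: 5 of 10.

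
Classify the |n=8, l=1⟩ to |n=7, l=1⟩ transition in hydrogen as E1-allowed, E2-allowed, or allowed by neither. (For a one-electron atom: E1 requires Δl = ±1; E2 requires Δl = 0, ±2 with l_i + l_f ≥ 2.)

Δl = 1 − 1 = +0; l_i + l_f = 2.
E1 (Δl = ±1): not satisfied.
E2 (Δl = 0,±2, l_i+l_f ≥ 2): satisfied.

E2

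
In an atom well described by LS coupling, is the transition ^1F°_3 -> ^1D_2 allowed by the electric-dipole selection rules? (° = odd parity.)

Initial level: S=0, L=3, J=3, parity odd. Final level: S=0, L=2, J=2, parity even.
ΔS = 0: S: 0 → 0 — ✓.
Parity must change: odd → even — ✓.
ΔL = 0, ±1 (not L=0↔0): L: 3 → 2, ΔL = -1 — ✓.
ΔJ = 0, ±1 (not J=0↔0): J: 3 → 2, ΔJ = -1 — ✓.
All four E1 rules are satisfied.

allowed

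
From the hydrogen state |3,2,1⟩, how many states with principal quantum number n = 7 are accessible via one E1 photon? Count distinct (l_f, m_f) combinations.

5

E1 requires Δl = ±1, so l_f ∈ {1, 3}; with 0 ≤ l_f ≤ n_f−1 = 6, the allowed l_f values are {1, 3}.
For l_f = 1: m_f ∈ {m_i−1, m_i, m_i+1} ∩ [−1, 1] = {0, 1} → 2 states.
For l_f = 3: m_f ∈ {m_i−1, m_i, m_i+1} ∩ [−3, 3] = {0, 1, 2} → 3 states.
Total: 5.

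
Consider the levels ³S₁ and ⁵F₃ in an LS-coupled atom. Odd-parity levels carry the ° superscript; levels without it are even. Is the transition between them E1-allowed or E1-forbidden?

Reading off the term symbols: S 1→2, L 0→3, J 1→3, parity even→even.
Parity must change: even → even — fails.
ΔS = 0: S: 1 → 2 — fails.
ΔL = 0, ±1 (not L=0↔0): L: 0 → 3, ΔL = +3 — fails.
ΔJ = 0, ±1 (not J=0↔0): J: 1 → 3, ΔJ = +2 — fails.
Rule(s) violated: parity, ΔS, ΔL, ΔJ.

forbidden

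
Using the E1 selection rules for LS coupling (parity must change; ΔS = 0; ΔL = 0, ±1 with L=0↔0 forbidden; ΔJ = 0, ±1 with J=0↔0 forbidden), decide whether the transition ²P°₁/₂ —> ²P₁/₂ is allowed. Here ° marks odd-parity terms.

allowed

Reading off the term symbols: S 1/2→1/2, L 1→1, J 1/2→1/2, parity odd→even.
Parity must change: odd → even — passes.
ΔS = 0: S: 1/2 → 1/2 — passes.
ΔL = 0, ±1 (not L=0↔0): L: 1 → 1, ΔL = +0 — passes.
ΔJ = 0, ±1 (not J=0↔0): J: 1/2 → 1/2, ΔJ = +0 — passes.
All four E1 rules are satisfied.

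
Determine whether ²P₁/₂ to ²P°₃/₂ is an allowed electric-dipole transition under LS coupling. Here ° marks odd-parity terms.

Reading off the term symbols: S 1/2→1/2, L 1→1, J 1/2→3/2, parity even→odd.
Parity must change: even → odd — satisfied.
ΔS = 0: S: 1/2 → 1/2 — satisfied.
ΔL = 0, ±1 (not L=0↔0): L: 1 → 1, ΔL = +0 — satisfied.
ΔJ = 0, ±1 (not J=0↔0): J: 1/2 → 3/2, ΔJ = +1 — satisfied.
All four E1 rules are satisfied.

allowed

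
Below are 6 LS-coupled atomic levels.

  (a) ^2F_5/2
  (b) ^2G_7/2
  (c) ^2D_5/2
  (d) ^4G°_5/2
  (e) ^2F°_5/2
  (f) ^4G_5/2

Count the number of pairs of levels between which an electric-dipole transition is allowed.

4

(a)–(b): forbidden (parity).
(a)–(c): forbidden (parity).
(a)–(d): forbidden (ΔS).
(a)–(e): allowed.
(a)–(f): forbidden (parity, ΔS).
(b)–(c): forbidden (parity, ΔL).
(b)–(d): forbidden (ΔS).
(b)–(e): allowed.
(b)–(f): forbidden (parity, ΔS).
(c)–(d): forbidden (ΔS, ΔL).
(c)–(e): allowed.
(c)–(f): forbidden (parity, ΔS, ΔL).
(d)–(e): forbidden (parity, ΔS).
(d)–(f): allowed.
(e)–(f): forbidden (ΔS).
Allowed pairs: 4 of 15.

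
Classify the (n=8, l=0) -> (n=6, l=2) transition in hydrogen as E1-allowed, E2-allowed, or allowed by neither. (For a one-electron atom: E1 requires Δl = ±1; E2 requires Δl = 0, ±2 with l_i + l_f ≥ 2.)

Δl = 2 − 0 = +2; l_i + l_f = 2.
E1 (Δl = ±1): not satisfied.
E2 (Δl = 0,±2, l_i+l_f ≥ 2): satisfied.

E2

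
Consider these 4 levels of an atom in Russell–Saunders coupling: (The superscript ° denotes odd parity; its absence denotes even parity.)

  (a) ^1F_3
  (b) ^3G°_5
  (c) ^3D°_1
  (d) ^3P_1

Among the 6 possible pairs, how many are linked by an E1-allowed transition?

1

(a)–(b): forbidden (ΔS, ΔJ).
(a)–(c): forbidden (ΔS, ΔJ).
(a)–(d): forbidden (parity, ΔS, ΔL, ΔJ).
(b)–(c): forbidden (parity, ΔL, ΔJ).
(b)–(d): forbidden (ΔL, ΔJ).
(c)–(d): allowed.
Allowed pairs: 1 of 6.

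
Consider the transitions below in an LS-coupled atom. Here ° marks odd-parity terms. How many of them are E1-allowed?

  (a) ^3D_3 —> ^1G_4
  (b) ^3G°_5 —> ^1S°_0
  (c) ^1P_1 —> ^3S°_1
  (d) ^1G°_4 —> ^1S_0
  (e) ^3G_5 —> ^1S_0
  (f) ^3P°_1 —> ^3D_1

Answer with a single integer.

(a) forbidden (parity, ΔS, ΔL fail)
(b) forbidden (parity, ΔS, ΔL, ΔJ fail)
(c) forbidden (ΔS fails)
(d) forbidden (ΔL, ΔJ fail)
(e) forbidden (parity, ΔS, ΔL, ΔJ fail)
(f) allowed
Total allowed: 1 of 6.

1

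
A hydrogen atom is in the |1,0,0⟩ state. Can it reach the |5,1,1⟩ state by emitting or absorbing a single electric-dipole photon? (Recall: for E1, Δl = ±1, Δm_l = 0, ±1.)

allowed

Initial l = 0, final l = 1, so Δl = +1. E1 requires Δl = ±1: satisfied.
m_l: 0 → 1 (Δm_l = +1). |Δm_l| ≤ 1 satisfied.
All E1 selection rules are satisfied.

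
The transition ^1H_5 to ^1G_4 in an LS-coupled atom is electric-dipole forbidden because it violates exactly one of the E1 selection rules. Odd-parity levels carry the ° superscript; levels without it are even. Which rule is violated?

Parity must change: even → even — fails.
ΔS = 0: S: 0 → 0 — ok.
ΔL = 0, ±1 (not L=0↔0): L: 5 → 4, ΔL = -1 — ok.
ΔJ = 0, ±1 (not J=0↔0): J: 5 → 4, ΔJ = -1 — ok.

parity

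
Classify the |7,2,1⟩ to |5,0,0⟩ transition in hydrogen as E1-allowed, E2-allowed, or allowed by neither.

Δl = 0 − 2 = -2; l_i + l_f = 2.
Δm_l = -1.
E1 (Δl = ±1, |Δm_l| ≤ 1): not satisfied.
E2 (Δl = 0,±2, l_i+l_f ≥ 2, |Δm_l| ≤ 2): satisfied.

E2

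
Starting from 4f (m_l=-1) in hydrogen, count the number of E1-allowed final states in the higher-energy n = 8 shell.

E1 requires Δl = ±1, so l_f ∈ {2, 4}; with 0 ≤ l_f ≤ n_f−1 = 7, the allowed l_f values are {2, 4}.
For l_f = 2: m_f ∈ {m_i−1, m_i, m_i+1} ∩ [−2, 2] = {-2, -1, 0} → 3 states.
For l_f = 4: m_f ∈ {m_i−1, m_i, m_i+1} ∩ [−4, 4] = {-2, -1, 0} → 3 states.
Total: 6.

6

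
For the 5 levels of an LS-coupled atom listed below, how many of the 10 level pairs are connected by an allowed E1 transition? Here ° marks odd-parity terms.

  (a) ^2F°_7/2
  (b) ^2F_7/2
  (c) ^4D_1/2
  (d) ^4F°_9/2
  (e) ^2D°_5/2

(a)–(b): allowed.
(a)–(c): forbidden (ΔS, ΔJ).
(a)–(d): forbidden (parity, ΔS).
(a)–(e): forbidden (parity).
(b)–(c): forbidden (parity, ΔS, ΔJ).
(b)–(d): forbidden (ΔS).
(b)–(e): allowed.
(c)–(d): forbidden (ΔJ).
(c)–(e): forbidden (ΔS, ΔJ).
(d)–(e): forbidden (parity, ΔS, ΔJ).
Allowed pairs: 2 of 10.

2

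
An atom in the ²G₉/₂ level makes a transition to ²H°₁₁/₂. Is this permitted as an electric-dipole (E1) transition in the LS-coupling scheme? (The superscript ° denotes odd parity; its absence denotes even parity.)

allowed

Parity must change: even → odd — ✓.
ΔS = 0: S: 1/2 → 1/2 — ✓.
ΔL = 0, ±1 (not L=0↔0): L: 4 → 5, ΔL = +1 — ✓.
ΔJ = 0, ±1 (not J=0↔0): J: 9/2 → 11/2, ΔJ = +1 — ✓.
All four E1 rules are satisfied.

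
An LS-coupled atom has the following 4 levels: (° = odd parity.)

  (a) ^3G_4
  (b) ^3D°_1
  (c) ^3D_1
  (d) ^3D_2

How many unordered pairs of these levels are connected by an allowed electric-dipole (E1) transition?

2

(a)–(b): forbidden (ΔL, ΔJ).
(a)–(c): forbidden (parity, ΔL, ΔJ).
(a)–(d): forbidden (parity, ΔL, ΔJ).
(b)–(c): allowed.
(b)–(d): allowed.
(c)–(d): forbidden (parity).
Allowed pairs: 2 of 6.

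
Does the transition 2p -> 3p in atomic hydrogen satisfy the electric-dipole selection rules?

Δl = 1 − 1 = +0; the E1 rule Δl = ±1 is ✗.
The transition is electric-dipole forbidden.

forbidden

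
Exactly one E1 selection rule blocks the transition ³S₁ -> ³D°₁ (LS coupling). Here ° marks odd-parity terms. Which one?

the ΔL = 0, ±1 rule

Reading off the term symbols: S 1→1, L 0→2, J 1→1, parity even→odd.
Parity must change: even → odd — ✓.
ΔS = 0: S: 1 → 1 — ✓.
ΔL = 0, ±1 (not L=0↔0): L: 0 → 2, ΔL = +2 — ✗.
ΔJ = 0, ±1 (not J=0↔0): J: 1 → 1, ΔJ = +0 — ✓.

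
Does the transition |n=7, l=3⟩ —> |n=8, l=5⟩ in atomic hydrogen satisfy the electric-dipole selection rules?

forbidden

Initial l = 3, final l = 5, so Δl = +2. E1 requires Δl = ±1: ✗.
The transition is electric-dipole forbidden.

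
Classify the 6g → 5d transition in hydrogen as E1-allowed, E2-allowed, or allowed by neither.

Δl = 2 − 4 = -2; l_i + l_f = 6.
E1 (Δl = ±1): not satisfied.
E2 (Δl = 0,±2, l_i+l_f ≥ 2): satisfied.

E2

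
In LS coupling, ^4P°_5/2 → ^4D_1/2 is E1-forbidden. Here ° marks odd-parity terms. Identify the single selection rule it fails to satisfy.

the ΔJ = 0, ±1 rule

Reading off the term symbols: S 3/2→3/2, L 1→2, J 5/2→1/2, parity odd→even.
Parity must change: odd → even — ok.
ΔS = 0: S: 3/2 → 3/2 — ok.
ΔL = 0, ±1 (not L=0↔0): L: 1 → 2, ΔL = +1 — ok.
ΔJ = 0, ±1 (not J=0↔0): J: 5/2 → 1/2, ΔJ = -2 — fails.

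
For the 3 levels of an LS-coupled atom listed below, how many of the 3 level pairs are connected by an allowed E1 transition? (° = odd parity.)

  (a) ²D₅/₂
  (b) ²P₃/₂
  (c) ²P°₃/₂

2

(a)–(b): forbidden (parity).
(a)–(c): allowed.
(b)–(c): allowed.
Allowed pairs: 2 of 3.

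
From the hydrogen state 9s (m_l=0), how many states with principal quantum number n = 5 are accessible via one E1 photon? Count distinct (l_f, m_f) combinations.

E1 requires Δl = ±1, so l_f ∈ {-1, 1}; with 0 ≤ l_f ≤ n_f−1 = 4, the allowed l_f values are {1}.
For l_f = 1: m_f ∈ {m_i−1, m_i, m_i+1} ∩ [−1, 1] = {-1, 0, 1} → 3 states.
Total: 3.

3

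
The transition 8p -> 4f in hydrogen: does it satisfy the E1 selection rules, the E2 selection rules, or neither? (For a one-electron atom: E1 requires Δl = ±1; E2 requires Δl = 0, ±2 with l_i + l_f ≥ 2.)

E2

Δl = 3 − 1 = +2; l_i + l_f = 4.
E1 (Δl = ±1): not satisfied.
E2 (Δl = 0,±2, l_i+l_f ≥ 2): satisfied.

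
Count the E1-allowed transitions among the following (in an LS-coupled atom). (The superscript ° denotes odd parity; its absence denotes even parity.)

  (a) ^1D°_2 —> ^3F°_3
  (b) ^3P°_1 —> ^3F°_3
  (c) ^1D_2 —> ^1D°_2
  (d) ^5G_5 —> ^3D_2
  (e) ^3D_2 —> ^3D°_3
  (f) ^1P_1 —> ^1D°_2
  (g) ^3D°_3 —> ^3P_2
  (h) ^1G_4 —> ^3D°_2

(a) forbidden (parity, ΔS fail)
(b) forbidden (parity, ΔL, ΔJ fail)
(c) allowed
(d) forbidden (parity, ΔS, ΔL, ΔJ fail)
(e) allowed
(f) allowed
(g) allowed
(h) forbidden (ΔS, ΔL, ΔJ fail)
Total allowed: 4 of 8.

4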